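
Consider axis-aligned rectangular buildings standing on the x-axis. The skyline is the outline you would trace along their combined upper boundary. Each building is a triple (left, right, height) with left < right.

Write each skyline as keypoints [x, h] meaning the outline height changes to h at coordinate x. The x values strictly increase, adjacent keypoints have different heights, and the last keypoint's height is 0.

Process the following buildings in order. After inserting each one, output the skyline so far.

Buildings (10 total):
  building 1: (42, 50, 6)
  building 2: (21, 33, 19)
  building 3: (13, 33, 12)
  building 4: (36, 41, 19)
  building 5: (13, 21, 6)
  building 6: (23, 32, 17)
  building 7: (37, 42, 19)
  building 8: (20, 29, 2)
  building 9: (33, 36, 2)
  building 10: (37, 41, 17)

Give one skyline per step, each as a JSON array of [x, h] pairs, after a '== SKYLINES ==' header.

== SKYLINES ==
[[42,6],[50,0]]
[[21,19],[33,0],[42,6],[50,0]]
[[13,12],[21,19],[33,0],[42,6],[50,0]]
[[13,12],[21,19],[33,0],[36,19],[41,0],[42,6],[50,0]]
[[13,12],[21,19],[33,0],[36,19],[41,0],[42,6],[50,0]]
[[13,12],[21,19],[33,0],[36,19],[41,0],[42,6],[50,0]]
[[13,12],[21,19],[33,0],[36,19],[42,6],[50,0]]
[[13,12],[21,19],[33,0],[36,19],[42,6],[50,0]]
[[13,12],[21,19],[33,2],[36,19],[42,6],[50,0]]
[[13,12],[21,19],[33,2],[36,19],[42,6],[50,0]]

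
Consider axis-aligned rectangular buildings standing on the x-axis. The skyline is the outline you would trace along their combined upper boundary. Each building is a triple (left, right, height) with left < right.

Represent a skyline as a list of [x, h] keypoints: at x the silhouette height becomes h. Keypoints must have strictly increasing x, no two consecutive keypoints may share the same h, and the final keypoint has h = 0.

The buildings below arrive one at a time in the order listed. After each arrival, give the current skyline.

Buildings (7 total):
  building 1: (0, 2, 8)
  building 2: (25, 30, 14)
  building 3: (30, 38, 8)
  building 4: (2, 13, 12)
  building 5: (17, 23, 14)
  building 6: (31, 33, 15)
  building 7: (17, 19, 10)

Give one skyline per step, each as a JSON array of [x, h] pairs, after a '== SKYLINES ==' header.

== SKYLINES ==
[[0,8],[2,0]]
[[0,8],[2,0],[25,14],[30,0]]
[[0,8],[2,0],[25,14],[30,8],[38,0]]
[[0,8],[2,12],[13,0],[25,14],[30,8],[38,0]]
[[0,8],[2,12],[13,0],[17,14],[23,0],[25,14],[30,8],[38,0]]
[[0,8],[2,12],[13,0],[17,14],[23,0],[25,14],[30,8],[31,15],[33,8],[38,0]]
[[0,8],[2,12],[13,0],[17,14],[23,0],[25,14],[30,8],[31,15],[33,8],[38,0]]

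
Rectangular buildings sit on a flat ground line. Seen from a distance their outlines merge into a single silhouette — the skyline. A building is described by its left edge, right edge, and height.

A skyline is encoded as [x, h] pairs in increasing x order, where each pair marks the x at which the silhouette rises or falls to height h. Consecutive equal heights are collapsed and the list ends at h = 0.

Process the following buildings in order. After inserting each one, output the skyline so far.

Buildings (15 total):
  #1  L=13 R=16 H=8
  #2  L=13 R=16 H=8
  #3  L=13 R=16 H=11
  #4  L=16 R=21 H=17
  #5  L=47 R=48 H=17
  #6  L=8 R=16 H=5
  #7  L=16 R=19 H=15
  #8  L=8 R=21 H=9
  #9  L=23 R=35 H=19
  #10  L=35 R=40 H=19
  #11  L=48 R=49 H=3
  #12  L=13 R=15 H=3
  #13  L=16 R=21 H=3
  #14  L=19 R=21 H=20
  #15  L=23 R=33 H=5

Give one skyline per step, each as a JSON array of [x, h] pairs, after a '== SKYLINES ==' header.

== SKYLINES ==
[[13,8],[16,0]]
[[13,8],[16,0]]
[[13,11],[16,0]]
[[13,11],[16,17],[21,0]]
[[13,11],[16,17],[21,0],[47,17],[48,0]]
[[8,5],[13,11],[16,17],[21,0],[47,17],[48,0]]
[[8,5],[13,11],[16,17],[21,0],[47,17],[48,0]]
[[8,9],[13,11],[16,17],[21,0],[47,17],[48,0]]
[[8,9],[13,11],[16,17],[21,0],[23,19],[35,0],[47,17],[48,0]]
[[8,9],[13,11],[16,17],[21,0],[23,19],[40,0],[47,17],[48,0]]
[[8,9],[13,11],[16,17],[21,0],[23,19],[40,0],[47,17],[48,3],[49,0]]
[[8,9],[13,11],[16,17],[21,0],[23,19],[40,0],[47,17],[48,3],[49,0]]
[[8,9],[13,11],[16,17],[21,0],[23,19],[40,0],[47,17],[48,3],[49,0]]
[[8,9],[13,11],[16,17],[19,20],[21,0],[23,19],[40,0],[47,17],[48,3],[49,0]]
[[8,9],[13,11],[16,17],[19,20],[21,0],[23,19],[40,0],[47,17],[48,3],[49,0]]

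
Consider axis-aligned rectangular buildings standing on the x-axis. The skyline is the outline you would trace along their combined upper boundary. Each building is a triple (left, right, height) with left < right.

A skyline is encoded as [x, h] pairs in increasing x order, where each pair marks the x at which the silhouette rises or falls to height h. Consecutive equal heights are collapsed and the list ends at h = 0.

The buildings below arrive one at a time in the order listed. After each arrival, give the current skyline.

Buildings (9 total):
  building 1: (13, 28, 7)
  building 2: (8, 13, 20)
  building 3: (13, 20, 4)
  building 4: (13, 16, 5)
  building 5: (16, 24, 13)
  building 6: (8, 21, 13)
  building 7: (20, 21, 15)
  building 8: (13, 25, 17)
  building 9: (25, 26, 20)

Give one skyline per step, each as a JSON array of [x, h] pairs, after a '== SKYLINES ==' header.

== SKYLINES ==
[[13,7],[28,0]]
[[8,20],[13,7],[28,0]]
[[8,20],[13,7],[28,0]]
[[8,20],[13,7],[28,0]]
[[8,20],[13,7],[16,13],[24,7],[28,0]]
[[8,20],[13,13],[24,7],[28,0]]
[[8,20],[13,13],[20,15],[21,13],[24,7],[28,0]]
[[8,20],[13,17],[25,7],[28,0]]
[[8,20],[13,17],[25,20],[26,7],[28,0]]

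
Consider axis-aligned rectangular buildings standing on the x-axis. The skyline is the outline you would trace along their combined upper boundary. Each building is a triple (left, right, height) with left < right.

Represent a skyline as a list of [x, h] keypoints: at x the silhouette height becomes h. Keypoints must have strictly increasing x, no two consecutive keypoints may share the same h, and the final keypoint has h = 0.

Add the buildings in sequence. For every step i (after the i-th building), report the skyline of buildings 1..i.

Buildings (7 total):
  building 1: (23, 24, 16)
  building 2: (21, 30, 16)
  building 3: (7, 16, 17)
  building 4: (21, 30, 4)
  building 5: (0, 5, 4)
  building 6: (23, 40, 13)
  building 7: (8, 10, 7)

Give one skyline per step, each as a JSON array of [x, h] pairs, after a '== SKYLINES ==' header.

== SKYLINES ==
[[23,16],[24,0]]
[[21,16],[30,0]]
[[7,17],[16,0],[21,16],[30,0]]
[[7,17],[16,0],[21,16],[30,0]]
[[0,4],[5,0],[7,17],[16,0],[21,16],[30,0]]
[[0,4],[5,0],[7,17],[16,0],[21,16],[30,13],[40,0]]
[[0,4],[5,0],[7,17],[16,0],[21,16],[30,13],[40,0]]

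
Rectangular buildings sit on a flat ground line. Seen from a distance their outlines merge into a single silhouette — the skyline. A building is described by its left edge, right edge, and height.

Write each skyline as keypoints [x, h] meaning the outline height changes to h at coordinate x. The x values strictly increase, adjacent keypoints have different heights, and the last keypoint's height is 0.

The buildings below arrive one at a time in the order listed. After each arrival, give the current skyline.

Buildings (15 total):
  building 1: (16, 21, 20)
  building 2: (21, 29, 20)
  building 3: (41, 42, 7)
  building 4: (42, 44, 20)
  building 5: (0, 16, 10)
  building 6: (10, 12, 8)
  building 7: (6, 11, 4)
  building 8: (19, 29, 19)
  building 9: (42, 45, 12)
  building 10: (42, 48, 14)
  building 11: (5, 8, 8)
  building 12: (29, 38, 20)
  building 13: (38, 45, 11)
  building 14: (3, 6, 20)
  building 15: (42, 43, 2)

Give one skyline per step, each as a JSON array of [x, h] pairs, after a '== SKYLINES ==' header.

== SKYLINES ==
[[16,20],[21,0]]
[[16,20],[29,0]]
[[16,20],[29,0],[41,7],[42,0]]
[[16,20],[29,0],[41,7],[42,20],[44,0]]
[[0,10],[16,20],[29,0],[41,7],[42,20],[44,0]]
[[0,10],[16,20],[29,0],[41,7],[42,20],[44,0]]
[[0,10],[16,20],[29,0],[41,7],[42,20],[44,0]]
[[0,10],[16,20],[29,0],[41,7],[42,20],[44,0]]
[[0,10],[16,20],[29,0],[41,7],[42,20],[44,12],[45,0]]
[[0,10],[16,20],[29,0],[41,7],[42,20],[44,14],[48,0]]
[[0,10],[16,20],[29,0],[41,7],[42,20],[44,14],[48,0]]
[[0,10],[16,20],[38,0],[41,7],[42,20],[44,14],[48,0]]
[[0,10],[16,20],[38,11],[42,20],[44,14],[48,0]]
[[0,10],[3,20],[6,10],[16,20],[38,11],[42,20],[44,14],[48,0]]
[[0,10],[3,20],[6,10],[16,20],[38,11],[42,20],[44,14],[48,0]]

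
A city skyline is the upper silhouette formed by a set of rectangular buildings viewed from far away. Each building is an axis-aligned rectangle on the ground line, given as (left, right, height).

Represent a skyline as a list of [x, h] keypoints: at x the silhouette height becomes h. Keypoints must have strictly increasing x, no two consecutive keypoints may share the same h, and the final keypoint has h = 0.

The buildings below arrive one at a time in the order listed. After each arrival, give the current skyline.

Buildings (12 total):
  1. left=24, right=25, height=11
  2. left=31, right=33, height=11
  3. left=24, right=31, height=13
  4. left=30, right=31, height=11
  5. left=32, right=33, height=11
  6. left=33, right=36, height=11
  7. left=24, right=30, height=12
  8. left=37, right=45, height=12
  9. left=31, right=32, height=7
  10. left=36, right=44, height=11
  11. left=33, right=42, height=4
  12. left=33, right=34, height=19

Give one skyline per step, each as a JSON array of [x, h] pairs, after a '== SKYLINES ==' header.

== SKYLINES ==
[[24,11],[25,0]]
[[24,11],[25,0],[31,11],[33,0]]
[[24,13],[31,11],[33,0]]
[[24,13],[31,11],[33,0]]
[[24,13],[31,11],[33,0]]
[[24,13],[31,11],[36,0]]
[[24,13],[31,11],[36,0]]
[[24,13],[31,11],[36,0],[37,12],[45,0]]
[[24,13],[31,11],[36,0],[37,12],[45,0]]
[[24,13],[31,11],[37,12],[45,0]]
[[24,13],[31,11],[37,12],[45,0]]
[[24,13],[31,11],[33,19],[34,11],[37,12],[45,0]]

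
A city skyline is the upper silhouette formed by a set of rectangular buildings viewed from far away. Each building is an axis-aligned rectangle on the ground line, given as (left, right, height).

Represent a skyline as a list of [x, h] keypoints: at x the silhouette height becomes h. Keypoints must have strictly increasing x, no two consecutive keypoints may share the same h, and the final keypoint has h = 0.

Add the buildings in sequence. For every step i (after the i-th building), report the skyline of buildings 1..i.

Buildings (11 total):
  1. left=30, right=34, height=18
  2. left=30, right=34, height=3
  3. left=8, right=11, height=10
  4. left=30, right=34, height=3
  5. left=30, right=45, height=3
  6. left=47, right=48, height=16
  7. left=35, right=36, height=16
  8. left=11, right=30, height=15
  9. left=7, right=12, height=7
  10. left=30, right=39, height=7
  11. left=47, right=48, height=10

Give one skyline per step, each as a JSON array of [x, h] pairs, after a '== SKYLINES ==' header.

== SKYLINES ==
[[30,18],[34,0]]
[[30,18],[34,0]]
[[8,10],[11,0],[30,18],[34,0]]
[[8,10],[11,0],[30,18],[34,0]]
[[8,10],[11,0],[30,18],[34,3],[45,0]]
[[8,10],[11,0],[30,18],[34,3],[45,0],[47,16],[48,0]]
[[8,10],[11,0],[30,18],[34,3],[35,16],[36,3],[45,0],[47,16],[48,0]]
[[8,10],[11,15],[30,18],[34,3],[35,16],[36,3],[45,0],[47,16],[48,0]]
[[7,7],[8,10],[11,15],[30,18],[34,3],[35,16],[36,3],[45,0],[47,16],[48,0]]
[[7,7],[8,10],[11,15],[30,18],[34,7],[35,16],[36,7],[39,3],[45,0],[47,16],[48,0]]
[[7,7],[8,10],[11,15],[30,18],[34,7],[35,16],[36,7],[39,3],[45,0],[47,16],[48,0]]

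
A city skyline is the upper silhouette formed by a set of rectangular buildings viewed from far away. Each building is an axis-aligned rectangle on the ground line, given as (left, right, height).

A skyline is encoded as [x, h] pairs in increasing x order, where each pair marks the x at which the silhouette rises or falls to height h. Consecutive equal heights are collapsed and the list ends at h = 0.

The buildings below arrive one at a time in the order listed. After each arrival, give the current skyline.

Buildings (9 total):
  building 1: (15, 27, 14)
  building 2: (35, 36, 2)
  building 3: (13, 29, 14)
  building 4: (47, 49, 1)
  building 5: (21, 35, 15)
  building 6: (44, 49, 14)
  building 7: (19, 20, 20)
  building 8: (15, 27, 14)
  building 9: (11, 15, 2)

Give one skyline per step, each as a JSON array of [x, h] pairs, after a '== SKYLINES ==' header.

== SKYLINES ==
[[15,14],[27,0]]
[[15,14],[27,0],[35,2],[36,0]]
[[13,14],[29,0],[35,2],[36,0]]
[[13,14],[29,0],[35,2],[36,0],[47,1],[49,0]]
[[13,14],[21,15],[35,2],[36,0],[47,1],[49,0]]
[[13,14],[21,15],[35,2],[36,0],[44,14],[49,0]]
[[13,14],[19,20],[20,14],[21,15],[35,2],[36,0],[44,14],[49,0]]
[[13,14],[19,20],[20,14],[21,15],[35,2],[36,0],[44,14],[49,0]]
[[11,2],[13,14],[19,20],[20,14],[21,15],[35,2],[36,0],[44,14],[49,0]]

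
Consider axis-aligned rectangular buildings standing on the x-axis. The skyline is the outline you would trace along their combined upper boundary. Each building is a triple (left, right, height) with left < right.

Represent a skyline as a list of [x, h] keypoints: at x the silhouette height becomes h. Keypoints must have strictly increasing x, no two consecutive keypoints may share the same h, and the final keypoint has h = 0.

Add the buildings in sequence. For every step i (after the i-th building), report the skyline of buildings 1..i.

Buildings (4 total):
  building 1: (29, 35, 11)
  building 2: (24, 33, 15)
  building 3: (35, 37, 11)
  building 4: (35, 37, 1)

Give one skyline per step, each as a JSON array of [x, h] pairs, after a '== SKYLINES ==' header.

== SKYLINES ==
[[29,11],[35,0]]
[[24,15],[33,11],[35,0]]
[[24,15],[33,11],[37,0]]
[[24,15],[33,11],[37,0]]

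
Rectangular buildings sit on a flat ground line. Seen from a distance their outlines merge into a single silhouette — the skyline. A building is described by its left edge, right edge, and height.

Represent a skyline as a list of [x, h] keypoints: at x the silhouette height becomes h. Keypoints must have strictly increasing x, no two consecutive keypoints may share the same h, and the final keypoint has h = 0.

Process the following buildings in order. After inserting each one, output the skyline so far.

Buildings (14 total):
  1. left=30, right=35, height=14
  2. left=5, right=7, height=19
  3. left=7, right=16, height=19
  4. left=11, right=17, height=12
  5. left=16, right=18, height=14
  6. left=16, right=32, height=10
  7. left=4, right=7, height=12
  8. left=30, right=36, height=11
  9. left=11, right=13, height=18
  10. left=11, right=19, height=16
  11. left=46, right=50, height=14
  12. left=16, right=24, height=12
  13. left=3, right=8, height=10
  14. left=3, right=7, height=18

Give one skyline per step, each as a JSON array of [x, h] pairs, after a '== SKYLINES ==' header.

== SKYLINES ==
[[30,14],[35,0]]
[[5,19],[7,0],[30,14],[35,0]]
[[5,19],[16,0],[30,14],[35,0]]
[[5,19],[16,12],[17,0],[30,14],[35,0]]
[[5,19],[16,14],[18,0],[30,14],[35,0]]
[[5,19],[16,14],[18,10],[30,14],[35,0]]
[[4,12],[5,19],[16,14],[18,10],[30,14],[35,0]]
[[4,12],[5,19],[16,14],[18,10],[30,14],[35,11],[36,0]]
[[4,12],[5,19],[16,14],[18,10],[30,14],[35,11],[36,0]]
[[4,12],[5,19],[16,16],[19,10],[30,14],[35,11],[36,0]]
[[4,12],[5,19],[16,16],[19,10],[30,14],[35,11],[36,0],[46,14],[50,0]]
[[4,12],[5,19],[16,16],[19,12],[24,10],[30,14],[35,11],[36,0],[46,14],[50,0]]
[[3,10],[4,12],[5,19],[16,16],[19,12],[24,10],[30,14],[35,11],[36,0],[46,14],[50,0]]
[[3,18],[5,19],[16,16],[19,12],[24,10],[30,14],[35,11],[36,0],[46,14],[50,0]]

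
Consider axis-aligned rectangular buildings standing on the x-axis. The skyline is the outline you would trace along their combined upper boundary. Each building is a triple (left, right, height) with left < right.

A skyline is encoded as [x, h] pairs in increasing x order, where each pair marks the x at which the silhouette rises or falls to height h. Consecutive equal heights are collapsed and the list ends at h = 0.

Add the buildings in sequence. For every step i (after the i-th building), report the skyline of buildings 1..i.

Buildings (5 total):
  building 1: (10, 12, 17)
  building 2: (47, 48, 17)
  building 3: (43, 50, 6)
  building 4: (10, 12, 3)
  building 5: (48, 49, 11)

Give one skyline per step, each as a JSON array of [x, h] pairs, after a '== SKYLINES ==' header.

== SKYLINES ==
[[10,17],[12,0]]
[[10,17],[12,0],[47,17],[48,0]]
[[10,17],[12,0],[43,6],[47,17],[48,6],[50,0]]
[[10,17],[12,0],[43,6],[47,17],[48,6],[50,0]]
[[10,17],[12,0],[43,6],[47,17],[48,11],[49,6],[50,0]]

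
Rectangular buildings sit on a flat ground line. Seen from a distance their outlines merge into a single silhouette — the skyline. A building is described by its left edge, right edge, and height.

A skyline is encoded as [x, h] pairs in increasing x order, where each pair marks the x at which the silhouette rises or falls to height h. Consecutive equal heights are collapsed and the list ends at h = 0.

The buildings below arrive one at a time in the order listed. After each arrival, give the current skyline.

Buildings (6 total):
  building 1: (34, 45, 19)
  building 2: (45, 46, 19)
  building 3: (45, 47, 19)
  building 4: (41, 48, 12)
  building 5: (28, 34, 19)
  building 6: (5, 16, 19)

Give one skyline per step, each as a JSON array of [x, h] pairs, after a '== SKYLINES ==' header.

== SKYLINES ==
[[34,19],[45,0]]
[[34,19],[46,0]]
[[34,19],[47,0]]
[[34,19],[47,12],[48,0]]
[[28,19],[47,12],[48,0]]
[[5,19],[16,0],[28,19],[47,12],[48,0]]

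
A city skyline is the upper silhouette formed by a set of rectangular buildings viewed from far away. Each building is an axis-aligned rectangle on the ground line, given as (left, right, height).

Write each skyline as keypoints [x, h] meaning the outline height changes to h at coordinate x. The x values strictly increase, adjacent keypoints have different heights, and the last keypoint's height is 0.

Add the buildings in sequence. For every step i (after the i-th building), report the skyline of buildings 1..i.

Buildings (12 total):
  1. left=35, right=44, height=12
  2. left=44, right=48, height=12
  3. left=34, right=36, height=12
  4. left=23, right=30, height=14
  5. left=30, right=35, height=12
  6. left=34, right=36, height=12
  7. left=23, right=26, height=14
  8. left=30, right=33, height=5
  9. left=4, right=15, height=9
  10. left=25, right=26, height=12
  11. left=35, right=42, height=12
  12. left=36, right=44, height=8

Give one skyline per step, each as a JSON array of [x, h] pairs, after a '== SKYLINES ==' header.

== SKYLINES ==
[[35,12],[44,0]]
[[35,12],[48,0]]
[[34,12],[48,0]]
[[23,14],[30,0],[34,12],[48,0]]
[[23,14],[30,12],[48,0]]
[[23,14],[30,12],[48,0]]
[[23,14],[30,12],[48,0]]
[[23,14],[30,12],[48,0]]
[[4,9],[15,0],[23,14],[30,12],[48,0]]
[[4,9],[15,0],[23,14],[30,12],[48,0]]
[[4,9],[15,0],[23,14],[30,12],[48,0]]
[[4,9],[15,0],[23,14],[30,12],[48,0]]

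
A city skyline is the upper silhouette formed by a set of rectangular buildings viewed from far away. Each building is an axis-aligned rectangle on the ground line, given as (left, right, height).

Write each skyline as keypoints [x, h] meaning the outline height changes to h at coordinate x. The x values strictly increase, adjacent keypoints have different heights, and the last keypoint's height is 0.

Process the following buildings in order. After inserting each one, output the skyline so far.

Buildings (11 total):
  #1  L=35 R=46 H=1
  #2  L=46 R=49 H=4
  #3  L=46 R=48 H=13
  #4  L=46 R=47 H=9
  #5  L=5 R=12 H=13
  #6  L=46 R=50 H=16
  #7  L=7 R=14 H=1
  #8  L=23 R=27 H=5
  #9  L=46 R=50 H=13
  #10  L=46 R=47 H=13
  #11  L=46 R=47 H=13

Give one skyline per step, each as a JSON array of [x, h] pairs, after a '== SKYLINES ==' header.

== SKYLINES ==
[[35,1],[46,0]]
[[35,1],[46,4],[49,0]]
[[35,1],[46,13],[48,4],[49,0]]
[[35,1],[46,13],[48,4],[49,0]]
[[5,13],[12,0],[35,1],[46,13],[48,4],[49,0]]
[[5,13],[12,0],[35,1],[46,16],[50,0]]
[[5,13],[12,1],[14,0],[35,1],[46,16],[50,0]]
[[5,13],[12,1],[14,0],[23,5],[27,0],[35,1],[46,16],[50,0]]
[[5,13],[12,1],[14,0],[23,5],[27,0],[35,1],[46,16],[50,0]]
[[5,13],[12,1],[14,0],[23,5],[27,0],[35,1],[46,16],[50,0]]
[[5,13],[12,1],[14,0],[23,5],[27,0],[35,1],[46,16],[50,0]]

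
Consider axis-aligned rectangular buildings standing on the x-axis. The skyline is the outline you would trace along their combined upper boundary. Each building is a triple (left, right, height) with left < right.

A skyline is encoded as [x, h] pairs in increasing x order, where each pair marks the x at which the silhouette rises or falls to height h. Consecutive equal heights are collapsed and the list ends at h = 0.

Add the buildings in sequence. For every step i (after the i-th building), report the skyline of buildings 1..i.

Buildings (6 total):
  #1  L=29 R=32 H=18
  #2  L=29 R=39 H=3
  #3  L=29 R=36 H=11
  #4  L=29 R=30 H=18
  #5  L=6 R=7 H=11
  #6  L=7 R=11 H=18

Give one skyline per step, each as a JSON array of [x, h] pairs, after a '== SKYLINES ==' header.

== SKYLINES ==
[[29,18],[32,0]]
[[29,18],[32,3],[39,0]]
[[29,18],[32,11],[36,3],[39,0]]
[[29,18],[32,11],[36,3],[39,0]]
[[6,11],[7,0],[29,18],[32,11],[36,3],[39,0]]
[[6,11],[7,18],[11,0],[29,18],[32,11],[36,3],[39,0]]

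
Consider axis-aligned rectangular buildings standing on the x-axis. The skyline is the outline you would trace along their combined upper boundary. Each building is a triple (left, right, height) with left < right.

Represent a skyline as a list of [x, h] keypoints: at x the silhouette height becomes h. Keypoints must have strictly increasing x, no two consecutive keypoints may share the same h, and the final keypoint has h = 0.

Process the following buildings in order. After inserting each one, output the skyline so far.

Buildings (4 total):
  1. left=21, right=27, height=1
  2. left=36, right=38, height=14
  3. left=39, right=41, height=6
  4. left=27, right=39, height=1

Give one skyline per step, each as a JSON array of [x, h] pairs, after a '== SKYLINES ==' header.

== SKYLINES ==
[[21,1],[27,0]]
[[21,1],[27,0],[36,14],[38,0]]
[[21,1],[27,0],[36,14],[38,0],[39,6],[41,0]]
[[21,1],[36,14],[38,1],[39,6],[41,0]]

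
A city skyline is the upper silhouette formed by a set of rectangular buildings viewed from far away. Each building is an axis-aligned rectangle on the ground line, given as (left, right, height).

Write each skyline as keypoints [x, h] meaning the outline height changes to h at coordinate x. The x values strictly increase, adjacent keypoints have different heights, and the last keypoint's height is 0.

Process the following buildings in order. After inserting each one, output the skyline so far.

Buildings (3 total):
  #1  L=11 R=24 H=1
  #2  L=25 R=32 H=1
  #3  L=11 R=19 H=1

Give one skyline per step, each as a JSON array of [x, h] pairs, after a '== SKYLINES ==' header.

== SKYLINES ==
[[11,1],[24,0]]
[[11,1],[24,0],[25,1],[32,0]]
[[11,1],[24,0],[25,1],[32,0]]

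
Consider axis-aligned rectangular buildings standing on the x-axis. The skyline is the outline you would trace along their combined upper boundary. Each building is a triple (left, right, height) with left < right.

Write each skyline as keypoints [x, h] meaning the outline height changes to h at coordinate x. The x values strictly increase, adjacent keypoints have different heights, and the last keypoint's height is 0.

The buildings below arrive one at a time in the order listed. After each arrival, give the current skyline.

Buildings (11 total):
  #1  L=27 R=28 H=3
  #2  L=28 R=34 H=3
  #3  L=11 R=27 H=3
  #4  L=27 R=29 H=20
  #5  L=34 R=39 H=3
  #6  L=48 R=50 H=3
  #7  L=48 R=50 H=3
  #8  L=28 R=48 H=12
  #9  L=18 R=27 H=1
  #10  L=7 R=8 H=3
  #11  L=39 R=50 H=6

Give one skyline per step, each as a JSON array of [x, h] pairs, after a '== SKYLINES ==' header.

== SKYLINES ==
[[27,3],[28,0]]
[[27,3],[34,0]]
[[11,3],[34,0]]
[[11,3],[27,20],[29,3],[34,0]]
[[11,3],[27,20],[29,3],[39,0]]
[[11,3],[27,20],[29,3],[39,0],[48,3],[50,0]]
[[11,3],[27,20],[29,3],[39,0],[48,3],[50,0]]
[[11,3],[27,20],[29,12],[48,3],[50,0]]
[[11,3],[27,20],[29,12],[48,3],[50,0]]
[[7,3],[8,0],[11,3],[27,20],[29,12],[48,3],[50,0]]
[[7,3],[8,0],[11,3],[27,20],[29,12],[48,6],[50,0]]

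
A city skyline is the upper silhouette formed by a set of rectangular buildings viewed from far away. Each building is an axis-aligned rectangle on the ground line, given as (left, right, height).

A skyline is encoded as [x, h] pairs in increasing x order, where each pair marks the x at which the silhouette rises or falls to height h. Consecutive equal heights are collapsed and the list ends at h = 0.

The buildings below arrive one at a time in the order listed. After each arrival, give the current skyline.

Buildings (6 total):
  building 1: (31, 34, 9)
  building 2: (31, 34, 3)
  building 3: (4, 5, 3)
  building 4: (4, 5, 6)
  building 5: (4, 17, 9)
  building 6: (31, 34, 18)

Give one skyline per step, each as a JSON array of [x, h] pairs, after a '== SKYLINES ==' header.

== SKYLINES ==
[[31,9],[34,0]]
[[31,9],[34,0]]
[[4,3],[5,0],[31,9],[34,0]]
[[4,6],[5,0],[31,9],[34,0]]
[[4,9],[17,0],[31,9],[34,0]]
[[4,9],[17,0],[31,18],[34,0]]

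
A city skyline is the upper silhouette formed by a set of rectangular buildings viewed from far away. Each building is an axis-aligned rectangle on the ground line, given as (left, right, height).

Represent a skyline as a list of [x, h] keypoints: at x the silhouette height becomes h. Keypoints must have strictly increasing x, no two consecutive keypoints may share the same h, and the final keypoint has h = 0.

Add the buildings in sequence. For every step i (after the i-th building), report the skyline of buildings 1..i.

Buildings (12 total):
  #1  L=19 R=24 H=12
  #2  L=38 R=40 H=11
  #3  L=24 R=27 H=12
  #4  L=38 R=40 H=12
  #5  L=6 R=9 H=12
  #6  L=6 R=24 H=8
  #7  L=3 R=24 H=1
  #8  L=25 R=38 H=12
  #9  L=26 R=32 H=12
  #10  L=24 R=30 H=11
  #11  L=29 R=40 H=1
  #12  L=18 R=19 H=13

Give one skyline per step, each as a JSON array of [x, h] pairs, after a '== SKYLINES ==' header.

== SKYLINES ==
[[19,12],[24,0]]
[[19,12],[24,0],[38,11],[40,0]]
[[19,12],[27,0],[38,11],[40,0]]
[[19,12],[27,0],[38,12],[40,0]]
[[6,12],[9,0],[19,12],[27,0],[38,12],[40,0]]
[[6,12],[9,8],[19,12],[27,0],[38,12],[40,0]]
[[3,1],[6,12],[9,8],[19,12],[27,0],[38,12],[40,0]]
[[3,1],[6,12],[9,8],[19,12],[40,0]]
[[3,1],[6,12],[9,8],[19,12],[40,0]]
[[3,1],[6,12],[9,8],[19,12],[40,0]]
[[3,1],[6,12],[9,8],[19,12],[40,0]]
[[3,1],[6,12],[9,8],[18,13],[19,12],[40,0]]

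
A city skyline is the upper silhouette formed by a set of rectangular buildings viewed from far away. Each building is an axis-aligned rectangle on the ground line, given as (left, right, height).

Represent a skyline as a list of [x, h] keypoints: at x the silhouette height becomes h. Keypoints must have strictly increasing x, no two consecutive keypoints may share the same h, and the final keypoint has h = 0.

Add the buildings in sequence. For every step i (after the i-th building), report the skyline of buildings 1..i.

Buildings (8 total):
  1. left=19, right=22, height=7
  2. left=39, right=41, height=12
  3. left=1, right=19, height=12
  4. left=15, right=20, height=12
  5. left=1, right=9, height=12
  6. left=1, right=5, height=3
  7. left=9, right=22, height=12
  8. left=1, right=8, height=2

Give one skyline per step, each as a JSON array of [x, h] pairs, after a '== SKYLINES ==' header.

== SKYLINES ==
[[19,7],[22,0]]
[[19,7],[22,0],[39,12],[41,0]]
[[1,12],[19,7],[22,0],[39,12],[41,0]]
[[1,12],[20,7],[22,0],[39,12],[41,0]]
[[1,12],[20,7],[22,0],[39,12],[41,0]]
[[1,12],[20,7],[22,0],[39,12],[41,0]]
[[1,12],[22,0],[39,12],[41,0]]
[[1,12],[22,0],[39,12],[41,0]]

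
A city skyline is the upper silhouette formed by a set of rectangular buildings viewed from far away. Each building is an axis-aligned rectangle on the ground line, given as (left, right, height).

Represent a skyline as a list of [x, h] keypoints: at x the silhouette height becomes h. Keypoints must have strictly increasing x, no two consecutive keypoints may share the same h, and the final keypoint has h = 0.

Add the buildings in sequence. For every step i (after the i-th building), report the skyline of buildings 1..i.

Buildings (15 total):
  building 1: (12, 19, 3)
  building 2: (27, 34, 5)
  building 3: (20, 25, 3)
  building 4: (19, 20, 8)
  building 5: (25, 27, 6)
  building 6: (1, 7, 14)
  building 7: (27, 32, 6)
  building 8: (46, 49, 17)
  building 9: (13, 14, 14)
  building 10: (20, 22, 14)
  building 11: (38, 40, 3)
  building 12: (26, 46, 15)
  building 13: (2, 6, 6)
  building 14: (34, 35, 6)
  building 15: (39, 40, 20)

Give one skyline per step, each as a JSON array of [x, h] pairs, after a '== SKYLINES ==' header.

== SKYLINES ==
[[12,3],[19,0]]
[[12,3],[19,0],[27,5],[34,0]]
[[12,3],[19,0],[20,3],[25,0],[27,5],[34,0]]
[[12,3],[19,8],[20,3],[25,0],[27,5],[34,0]]
[[12,3],[19,8],[20,3],[25,6],[27,5],[34,0]]
[[1,14],[7,0],[12,3],[19,8],[20,3],[25,6],[27,5],[34,0]]
[[1,14],[7,0],[12,3],[19,8],[20,3],[25,6],[32,5],[34,0]]
[[1,14],[7,0],[12,3],[19,8],[20,3],[25,6],[32,5],[34,0],[46,17],[49,0]]
[[1,14],[7,0],[12,3],[13,14],[14,3],[19,8],[20,3],[25,6],[32,5],[34,0],[46,17],[49,0]]
[[1,14],[7,0],[12,3],[13,14],[14,3],[19,8],[20,14],[22,3],[25,6],[32,5],[34,0],[46,17],[49,0]]
[[1,14],[7,0],[12,3],[13,14],[14,3],[19,8],[20,14],[22,3],[25,6],[32,5],[34,0],[38,3],[40,0],[46,17],[49,0]]
[[1,14],[7,0],[12,3],[13,14],[14,3],[19,8],[20,14],[22,3],[25,6],[26,15],[46,17],[49,0]]
[[1,14],[7,0],[12,3],[13,14],[14,3],[19,8],[20,14],[22,3],[25,6],[26,15],[46,17],[49,0]]
[[1,14],[7,0],[12,3],[13,14],[14,3],[19,8],[20,14],[22,3],[25,6],[26,15],[46,17],[49,0]]
[[1,14],[7,0],[12,3],[13,14],[14,3],[19,8],[20,14],[22,3],[25,6],[26,15],[39,20],[40,15],[46,17],[49,0]]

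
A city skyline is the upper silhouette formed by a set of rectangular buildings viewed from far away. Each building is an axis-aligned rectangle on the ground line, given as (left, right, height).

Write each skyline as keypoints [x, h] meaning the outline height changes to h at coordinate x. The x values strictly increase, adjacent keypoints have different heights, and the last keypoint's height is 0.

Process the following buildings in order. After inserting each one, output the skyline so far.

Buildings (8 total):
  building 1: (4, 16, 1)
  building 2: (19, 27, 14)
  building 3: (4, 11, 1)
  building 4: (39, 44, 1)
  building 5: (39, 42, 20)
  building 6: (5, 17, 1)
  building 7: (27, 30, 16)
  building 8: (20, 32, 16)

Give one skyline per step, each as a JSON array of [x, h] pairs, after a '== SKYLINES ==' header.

== SKYLINES ==
[[4,1],[16,0]]
[[4,1],[16,0],[19,14],[27,0]]
[[4,1],[16,0],[19,14],[27,0]]
[[4,1],[16,0],[19,14],[27,0],[39,1],[44,0]]
[[4,1],[16,0],[19,14],[27,0],[39,20],[42,1],[44,0]]
[[4,1],[17,0],[19,14],[27,0],[39,20],[42,1],[44,0]]
[[4,1],[17,0],[19,14],[27,16],[30,0],[39,20],[42,1],[44,0]]
[[4,1],[17,0],[19,14],[20,16],[32,0],[39,20],[42,1],[44,0]]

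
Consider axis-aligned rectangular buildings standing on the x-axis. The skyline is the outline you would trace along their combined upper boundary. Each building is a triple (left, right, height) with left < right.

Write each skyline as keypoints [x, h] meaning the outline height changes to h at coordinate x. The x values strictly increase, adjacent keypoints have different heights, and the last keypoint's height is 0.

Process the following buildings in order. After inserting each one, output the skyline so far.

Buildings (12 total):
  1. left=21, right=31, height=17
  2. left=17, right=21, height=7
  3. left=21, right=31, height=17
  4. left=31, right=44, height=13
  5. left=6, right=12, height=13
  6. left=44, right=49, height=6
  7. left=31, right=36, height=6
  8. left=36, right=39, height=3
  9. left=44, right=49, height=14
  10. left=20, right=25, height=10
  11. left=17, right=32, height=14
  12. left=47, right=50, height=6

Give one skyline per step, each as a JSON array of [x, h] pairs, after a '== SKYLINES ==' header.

== SKYLINES ==
[[21,17],[31,0]]
[[17,7],[21,17],[31,0]]
[[17,7],[21,17],[31,0]]
[[17,7],[21,17],[31,13],[44,0]]
[[6,13],[12,0],[17,7],[21,17],[31,13],[44,0]]
[[6,13],[12,0],[17,7],[21,17],[31,13],[44,6],[49,0]]
[[6,13],[12,0],[17,7],[21,17],[31,13],[44,6],[49,0]]
[[6,13],[12,0],[17,7],[21,17],[31,13],[44,6],[49,0]]
[[6,13],[12,0],[17,7],[21,17],[31,13],[44,14],[49,0]]
[[6,13],[12,0],[17,7],[20,10],[21,17],[31,13],[44,14],[49,0]]
[[6,13],[12,0],[17,14],[21,17],[31,14],[32,13],[44,14],[49,0]]
[[6,13],[12,0],[17,14],[21,17],[31,14],[32,13],[44,14],[49,6],[50,0]]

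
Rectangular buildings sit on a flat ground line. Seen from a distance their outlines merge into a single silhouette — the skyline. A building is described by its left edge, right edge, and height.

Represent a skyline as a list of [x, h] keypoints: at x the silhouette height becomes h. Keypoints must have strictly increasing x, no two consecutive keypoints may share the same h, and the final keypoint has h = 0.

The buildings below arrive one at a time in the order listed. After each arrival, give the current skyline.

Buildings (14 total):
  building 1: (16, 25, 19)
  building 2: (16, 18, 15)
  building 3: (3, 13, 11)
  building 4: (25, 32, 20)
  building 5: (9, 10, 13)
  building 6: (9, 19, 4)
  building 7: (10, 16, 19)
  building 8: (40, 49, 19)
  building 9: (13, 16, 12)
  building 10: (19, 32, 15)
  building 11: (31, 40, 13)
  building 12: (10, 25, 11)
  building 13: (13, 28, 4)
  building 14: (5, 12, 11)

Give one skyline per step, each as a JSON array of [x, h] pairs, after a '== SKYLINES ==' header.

== SKYLINES ==
[[16,19],[25,0]]
[[16,19],[25,0]]
[[3,11],[13,0],[16,19],[25,0]]
[[3,11],[13,0],[16,19],[25,20],[32,0]]
[[3,11],[9,13],[10,11],[13,0],[16,19],[25,20],[32,0]]
[[3,11],[9,13],[10,11],[13,4],[16,19],[25,20],[32,0]]
[[3,11],[9,13],[10,19],[25,20],[32,0]]
[[3,11],[9,13],[10,19],[25,20],[32,0],[40,19],[49,0]]
[[3,11],[9,13],[10,19],[25,20],[32,0],[40,19],[49,0]]
[[3,11],[9,13],[10,19],[25,20],[32,0],[40,19],[49,0]]
[[3,11],[9,13],[10,19],[25,20],[32,13],[40,19],[49,0]]
[[3,11],[9,13],[10,19],[25,20],[32,13],[40,19],[49,0]]
[[3,11],[9,13],[10,19],[25,20],[32,13],[40,19],[49,0]]
[[3,11],[9,13],[10,19],[25,20],[32,13],[40,19],[49,0]]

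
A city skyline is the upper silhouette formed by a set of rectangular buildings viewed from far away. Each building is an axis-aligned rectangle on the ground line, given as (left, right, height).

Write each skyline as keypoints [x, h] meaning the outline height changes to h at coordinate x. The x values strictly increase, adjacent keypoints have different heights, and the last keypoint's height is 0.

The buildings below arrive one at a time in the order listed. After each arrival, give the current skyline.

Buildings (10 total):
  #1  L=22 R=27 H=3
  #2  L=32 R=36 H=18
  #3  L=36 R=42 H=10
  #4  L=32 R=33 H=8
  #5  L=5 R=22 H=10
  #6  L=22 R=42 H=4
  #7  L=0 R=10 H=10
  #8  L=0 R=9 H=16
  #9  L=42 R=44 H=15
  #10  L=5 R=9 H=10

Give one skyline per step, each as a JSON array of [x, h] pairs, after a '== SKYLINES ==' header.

== SKYLINES ==
[[22,3],[27,0]]
[[22,3],[27,0],[32,18],[36,0]]
[[22,3],[27,0],[32,18],[36,10],[42,0]]
[[22,3],[27,0],[32,18],[36,10],[42,0]]
[[5,10],[22,3],[27,0],[32,18],[36,10],[42,0]]
[[5,10],[22,4],[32,18],[36,10],[42,0]]
[[0,10],[22,4],[32,18],[36,10],[42,0]]
[[0,16],[9,10],[22,4],[32,18],[36,10],[42,0]]
[[0,16],[9,10],[22,4],[32,18],[36,10],[42,15],[44,0]]
[[0,16],[9,10],[22,4],[32,18],[36,10],[42,15],[44,0]]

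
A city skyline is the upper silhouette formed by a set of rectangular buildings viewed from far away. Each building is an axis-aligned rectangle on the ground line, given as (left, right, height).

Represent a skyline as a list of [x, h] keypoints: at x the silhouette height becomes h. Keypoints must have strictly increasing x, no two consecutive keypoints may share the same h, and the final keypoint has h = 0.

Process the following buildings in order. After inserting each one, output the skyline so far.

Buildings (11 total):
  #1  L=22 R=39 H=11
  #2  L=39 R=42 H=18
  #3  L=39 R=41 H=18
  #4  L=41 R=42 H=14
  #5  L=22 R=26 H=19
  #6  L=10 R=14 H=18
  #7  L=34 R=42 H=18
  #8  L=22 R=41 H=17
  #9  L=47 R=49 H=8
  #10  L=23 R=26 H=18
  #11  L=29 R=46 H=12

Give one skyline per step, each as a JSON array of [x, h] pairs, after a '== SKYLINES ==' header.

== SKYLINES ==
[[22,11],[39,0]]
[[22,11],[39,18],[42,0]]
[[22,11],[39,18],[42,0]]
[[22,11],[39,18],[42,0]]
[[22,19],[26,11],[39,18],[42,0]]
[[10,18],[14,0],[22,19],[26,11],[39,18],[42,0]]
[[10,18],[14,0],[22,19],[26,11],[34,18],[42,0]]
[[10,18],[14,0],[22,19],[26,17],[34,18],[42,0]]
[[10,18],[14,0],[22,19],[26,17],[34,18],[42,0],[47,8],[49,0]]
[[10,18],[14,0],[22,19],[26,17],[34,18],[42,0],[47,8],[49,0]]
[[10,18],[14,0],[22,19],[26,17],[34,18],[42,12],[46,0],[47,8],[49,0]]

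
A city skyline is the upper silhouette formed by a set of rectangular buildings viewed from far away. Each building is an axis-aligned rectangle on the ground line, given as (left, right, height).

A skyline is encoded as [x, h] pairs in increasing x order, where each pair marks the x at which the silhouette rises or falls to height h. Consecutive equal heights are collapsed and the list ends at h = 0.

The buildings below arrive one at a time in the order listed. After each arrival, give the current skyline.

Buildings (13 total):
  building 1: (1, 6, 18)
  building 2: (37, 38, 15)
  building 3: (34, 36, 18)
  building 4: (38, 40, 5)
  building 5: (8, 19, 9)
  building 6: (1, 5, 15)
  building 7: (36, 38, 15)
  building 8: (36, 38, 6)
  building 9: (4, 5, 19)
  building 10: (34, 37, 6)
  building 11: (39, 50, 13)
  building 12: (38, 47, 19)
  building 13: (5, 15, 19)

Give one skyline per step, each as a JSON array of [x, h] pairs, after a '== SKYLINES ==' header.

== SKYLINES ==
[[1,18],[6,0]]
[[1,18],[6,0],[37,15],[38,0]]
[[1,18],[6,0],[34,18],[36,0],[37,15],[38,0]]
[[1,18],[6,0],[34,18],[36,0],[37,15],[38,5],[40,0]]
[[1,18],[6,0],[8,9],[19,0],[34,18],[36,0],[37,15],[38,5],[40,0]]
[[1,18],[6,0],[8,9],[19,0],[34,18],[36,0],[37,15],[38,5],[40,0]]
[[1,18],[6,0],[8,9],[19,0],[34,18],[36,15],[38,5],[40,0]]
[[1,18],[6,0],[8,9],[19,0],[34,18],[36,15],[38,5],[40,0]]
[[1,18],[4,19],[5,18],[6,0],[8,9],[19,0],[34,18],[36,15],[38,5],[40,0]]
[[1,18],[4,19],[5,18],[6,0],[8,9],[19,0],[34,18],[36,15],[38,5],[40,0]]
[[1,18],[4,19],[5,18],[6,0],[8,9],[19,0],[34,18],[36,15],[38,5],[39,13],[50,0]]
[[1,18],[4,19],[5,18],[6,0],[8,9],[19,0],[34,18],[36,15],[38,19],[47,13],[50,0]]
[[1,18],[4,19],[15,9],[19,0],[34,18],[36,15],[38,19],[47,13],[50,0]]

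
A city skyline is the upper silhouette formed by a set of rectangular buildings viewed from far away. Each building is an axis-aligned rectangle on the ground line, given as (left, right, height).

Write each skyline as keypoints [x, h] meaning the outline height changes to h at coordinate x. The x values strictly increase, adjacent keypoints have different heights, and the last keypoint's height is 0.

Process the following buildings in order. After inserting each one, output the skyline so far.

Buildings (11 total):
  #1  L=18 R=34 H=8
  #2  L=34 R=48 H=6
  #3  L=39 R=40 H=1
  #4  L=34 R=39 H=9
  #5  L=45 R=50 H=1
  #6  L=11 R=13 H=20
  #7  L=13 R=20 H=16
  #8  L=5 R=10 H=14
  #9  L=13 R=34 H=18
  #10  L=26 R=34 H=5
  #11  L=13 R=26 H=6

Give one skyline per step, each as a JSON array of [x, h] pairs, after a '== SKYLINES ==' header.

== SKYLINES ==
[[18,8],[34,0]]
[[18,8],[34,6],[48,0]]
[[18,8],[34,6],[48,0]]
[[18,8],[34,9],[39,6],[48,0]]
[[18,8],[34,9],[39,6],[48,1],[50,0]]
[[11,20],[13,0],[18,8],[34,9],[39,6],[48,1],[50,0]]
[[11,20],[13,16],[20,8],[34,9],[39,6],[48,1],[50,0]]
[[5,14],[10,0],[11,20],[13,16],[20,8],[34,9],[39,6],[48,1],[50,0]]
[[5,14],[10,0],[11,20],[13,18],[34,9],[39,6],[48,1],[50,0]]
[[5,14],[10,0],[11,20],[13,18],[34,9],[39,6],[48,1],[50,0]]
[[5,14],[10,0],[11,20],[13,18],[34,9],[39,6],[48,1],[50,0]]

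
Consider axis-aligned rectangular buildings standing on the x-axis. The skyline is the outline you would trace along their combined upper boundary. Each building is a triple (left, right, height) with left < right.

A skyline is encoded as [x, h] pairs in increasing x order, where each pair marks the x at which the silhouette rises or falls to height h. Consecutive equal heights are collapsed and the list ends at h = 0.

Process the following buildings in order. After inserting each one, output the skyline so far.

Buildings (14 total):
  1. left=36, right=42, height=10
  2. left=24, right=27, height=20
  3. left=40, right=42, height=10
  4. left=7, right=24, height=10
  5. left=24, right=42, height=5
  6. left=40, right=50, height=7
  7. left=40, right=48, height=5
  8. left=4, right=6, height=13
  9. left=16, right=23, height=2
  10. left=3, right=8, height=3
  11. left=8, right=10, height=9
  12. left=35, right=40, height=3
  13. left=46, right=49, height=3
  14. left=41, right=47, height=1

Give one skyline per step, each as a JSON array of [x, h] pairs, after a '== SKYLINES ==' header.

== SKYLINES ==
[[36,10],[42,0]]
[[24,20],[27,0],[36,10],[42,0]]
[[24,20],[27,0],[36,10],[42,0]]
[[7,10],[24,20],[27,0],[36,10],[42,0]]
[[7,10],[24,20],[27,5],[36,10],[42,0]]
[[7,10],[24,20],[27,5],[36,10],[42,7],[50,0]]
[[7,10],[24,20],[27,5],[36,10],[42,7],[50,0]]
[[4,13],[6,0],[7,10],[24,20],[27,5],[36,10],[42,7],[50,0]]
[[4,13],[6,0],[7,10],[24,20],[27,5],[36,10],[42,7],[50,0]]
[[3,3],[4,13],[6,3],[7,10],[24,20],[27,5],[36,10],[42,7],[50,0]]
[[3,3],[4,13],[6,3],[7,10],[24,20],[27,5],[36,10],[42,7],[50,0]]
[[3,3],[4,13],[6,3],[7,10],[24,20],[27,5],[36,10],[42,7],[50,0]]
[[3,3],[4,13],[6,3],[7,10],[24,20],[27,5],[36,10],[42,7],[50,0]]
[[3,3],[4,13],[6,3],[7,10],[24,20],[27,5],[36,10],[42,7],[50,0]]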